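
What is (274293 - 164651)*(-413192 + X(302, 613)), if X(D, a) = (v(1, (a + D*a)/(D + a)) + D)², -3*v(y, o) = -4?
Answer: -316934235176/9 ≈ -3.5215e+10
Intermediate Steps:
v(y, o) = 4/3 (v(y, o) = -⅓*(-4) = 4/3)
X(D, a) = (4/3 + D)²
(274293 - 164651)*(-413192 + X(302, 613)) = (274293 - 164651)*(-413192 + (4 + 3*302)²/9) = 109642*(-413192 + (4 + 906)²/9) = 109642*(-413192 + (⅑)*910²) = 109642*(-413192 + (⅑)*828100) = 109642*(-413192 + 828100/9) = 109642*(-2890628/9) = -316934235176/9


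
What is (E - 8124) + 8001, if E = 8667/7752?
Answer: -314943/2584 ≈ -121.88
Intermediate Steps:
E = 2889/2584 (E = 8667*(1/7752) = 2889/2584 ≈ 1.1180)
(E - 8124) + 8001 = (2889/2584 - 8124) + 8001 = -20989527/2584 + 8001 = -314943/2584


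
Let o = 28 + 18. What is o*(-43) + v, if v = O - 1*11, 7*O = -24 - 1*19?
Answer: -13966/7 ≈ -1995.1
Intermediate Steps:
O = -43/7 (O = (-24 - 1*19)/7 = (-24 - 19)/7 = (1/7)*(-43) = -43/7 ≈ -6.1429)
v = -120/7 (v = -43/7 - 1*11 = -43/7 - 11 = -120/7 ≈ -17.143)
o = 46
o*(-43) + v = 46*(-43) - 120/7 = -1978 - 120/7 = -13966/7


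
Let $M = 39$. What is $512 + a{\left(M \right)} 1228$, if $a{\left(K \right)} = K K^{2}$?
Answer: $72844244$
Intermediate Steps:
$a{\left(K \right)} = K^{3}$
$512 + a{\left(M \right)} 1228 = 512 + 39^{3} \cdot 1228 = 512 + 59319 \cdot 1228 = 512 + 72843732 = 72844244$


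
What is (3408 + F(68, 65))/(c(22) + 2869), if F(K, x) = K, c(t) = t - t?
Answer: 3476/2869 ≈ 1.2116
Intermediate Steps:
c(t) = 0
(3408 + F(68, 65))/(c(22) + 2869) = (3408 + 68)/(0 + 2869) = 3476/2869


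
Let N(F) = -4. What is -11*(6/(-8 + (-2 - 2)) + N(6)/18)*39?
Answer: 1859/6 ≈ 309.83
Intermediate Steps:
-11*(6/(-8 + (-2 - 2)) + N(6)/18)*39 = -11*(6/(-8 + (-2 - 2)) - 4/18)*39 = -11*(6/(-8 - 4) - 4*1/18)*39 = -11*(6/(-12) - 2/9)*39 = -11*(6*(-1/12) - 2/9)*39 = -11*(-1/2 - 2/9)*39 = -11*(-13/18)*39 = (143/18)*39 = 1859/6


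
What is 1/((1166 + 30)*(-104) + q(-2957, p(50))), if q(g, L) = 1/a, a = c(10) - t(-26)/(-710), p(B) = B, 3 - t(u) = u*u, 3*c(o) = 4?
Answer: -821/102117134 ≈ -8.0398e-6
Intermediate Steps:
c(o) = 4/3 (c(o) = (⅓)*4 = 4/3)
t(u) = 3 - u² (t(u) = 3 - u*u = 3 - u²)
a = 821/2130 (a = 4/3 - (3 - 1*(-26)²)/(-710) = 4/3 - (3 - 1*676)*(-1)/710 = 4/3 - (3 - 676)*(-1)/710 = 4/3 - (-673)*(-1)/710 = 4/3 - 1*673/710 = 4/3 - 673/710 = 821/2130 ≈ 0.38545)
q(g, L) = 2130/821 (q(g, L) = 1/(821/2130) = 2130/821)
1/((1166 + 30)*(-104) + q(-2957, p(50))) = 1/((1166 + 30)*(-104) + 2130/821) = 1/(1196*(-104) + 2130/821) = 1/(-124384 + 2130/821) = 1/(-102117134/821) = -821/102117134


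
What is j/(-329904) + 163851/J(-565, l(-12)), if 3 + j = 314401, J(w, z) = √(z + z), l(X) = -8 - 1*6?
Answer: -157199/164952 - 163851*I*√7/14 ≈ -0.953 - 30965.0*I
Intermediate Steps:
l(X) = -14 (l(X) = -8 - 6 = -14)
J(w, z) = √2*√z (J(w, z) = √(2*z) = √2*√z)
j = 314398 (j = -3 + 314401 = 314398)
j/(-329904) + 163851/J(-565, l(-12)) = 314398/(-329904) + 163851/((√2*√(-14))) = 314398*(-1/329904) + 163851/((√2*(I*√14))) = -157199/164952 + 163851/((2*I*√7)) = -157199/164952 + 163851*(-I*√7/14) = -157199/164952 - 163851*I*√7/14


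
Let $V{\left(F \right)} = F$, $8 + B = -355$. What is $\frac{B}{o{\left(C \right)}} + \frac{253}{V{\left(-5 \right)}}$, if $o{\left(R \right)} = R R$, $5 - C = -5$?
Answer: $- \frac{5423}{100} \approx -54.23$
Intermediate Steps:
$C = 10$ ($C = 5 - -5 = 5 + 5 = 10$)
$o{\left(R \right)} = R^{2}$
$B = -363$ ($B = -8 - 355 = -363$)
$\frac{B}{o{\left(C \right)}} + \frac{253}{V{\left(-5 \right)}} = - \frac{363}{10^{2}} + \frac{253}{-5} = - \frac{363}{100} + 253 \left(- \frac{1}{5}\right) = \left(-363\right) \frac{1}{100} - \frac{253}{5} = - \frac{363}{100} - \frac{253}{5} = - \frac{5423}{100}$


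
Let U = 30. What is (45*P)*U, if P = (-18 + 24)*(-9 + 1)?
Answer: -64800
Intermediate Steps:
P = -48 (P = 6*(-8) = -48)
(45*P)*U = (45*(-48))*30 = -2160*30 = -64800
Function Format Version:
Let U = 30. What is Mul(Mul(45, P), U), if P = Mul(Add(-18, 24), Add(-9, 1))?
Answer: -64800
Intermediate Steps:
P = -48 (P = Mul(6, -8) = -48)
Mul(Mul(45, P), U) = Mul(Mul(45, -48), 30) = Mul(-2160, 30) = -64800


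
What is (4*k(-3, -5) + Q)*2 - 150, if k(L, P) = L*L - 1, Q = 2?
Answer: -82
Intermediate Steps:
k(L, P) = -1 + L² (k(L, P) = L² - 1 = -1 + L²)
(4*k(-3, -5) + Q)*2 - 150 = (4*(-1 + (-3)²) + 2)*2 - 150 = (4*(-1 + 9) + 2)*2 - 150 = (4*8 + 2)*2 - 150 = (32 + 2)*2 - 150 = 34*2 - 150 = 68 - 150 = -82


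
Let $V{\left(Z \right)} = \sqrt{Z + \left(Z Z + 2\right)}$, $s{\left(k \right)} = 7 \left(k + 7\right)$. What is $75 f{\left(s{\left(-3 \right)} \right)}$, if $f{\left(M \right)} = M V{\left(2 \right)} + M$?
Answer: $2100 + 4200 \sqrt{2} \approx 8039.7$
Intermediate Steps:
$s{\left(k \right)} = 49 + 7 k$ ($s{\left(k \right)} = 7 \left(7 + k\right) = 49 + 7 k$)
$V{\left(Z \right)} = \sqrt{2 + Z + Z^{2}}$ ($V{\left(Z \right)} = \sqrt{Z + \left(Z^{2} + 2\right)} = \sqrt{Z + \left(2 + Z^{2}\right)} = \sqrt{2 + Z + Z^{2}}$)
$f{\left(M \right)} = M + 2 M \sqrt{2}$ ($f{\left(M \right)} = M \sqrt{2 + 2 + 2^{2}} + M = M \sqrt{2 + 2 + 4} + M = M \sqrt{8} + M = M 2 \sqrt{2} + M = 2 M \sqrt{2} + M = M + 2 M \sqrt{2}$)
$75 f{\left(s{\left(-3 \right)} \right)} = 75 \left(49 + 7 \left(-3\right)\right) \left(1 + 2 \sqrt{2}\right) = 75 \left(49 - 21\right) \left(1 + 2 \sqrt{2}\right) = 75 \cdot 28 \left(1 + 2 \sqrt{2}\right) = 75 \left(28 + 56 \sqrt{2}\right) = 2100 + 4200 \sqrt{2}$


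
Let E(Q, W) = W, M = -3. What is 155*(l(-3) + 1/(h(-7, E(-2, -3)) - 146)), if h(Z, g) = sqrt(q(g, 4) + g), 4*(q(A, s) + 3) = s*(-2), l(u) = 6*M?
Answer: -29758295/10662 - 155*I*sqrt(2)/10662 ≈ -2791.1 - 0.020559*I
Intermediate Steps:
l(u) = -18 (l(u) = 6*(-3) = -18)
q(A, s) = -3 - s/2 (q(A, s) = -3 + (s*(-2))/4 = -3 + (-2*s)/4 = -3 - s/2)
h(Z, g) = sqrt(-5 + g) (h(Z, g) = sqrt((-3 - 1/2*4) + g) = sqrt((-3 - 2) + g) = sqrt(-5 + g))
155*(l(-3) + 1/(h(-7, E(-2, -3)) - 146)) = 155*(-18 + 1/(sqrt(-5 - 3) - 146)) = 155*(-18 + 1/(sqrt(-8) - 146)) = 155*(-18 + 1/(2*I*sqrt(2) - 146)) = 155*(-18 + 1/(-146 + 2*I*sqrt(2))) = -2790 + 155/(-146 + 2*I*sqrt(2))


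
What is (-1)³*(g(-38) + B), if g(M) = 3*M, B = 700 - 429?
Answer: -157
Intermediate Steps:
B = 271
(-1)³*(g(-38) + B) = (-1)³*(3*(-38) + 271) = -(-114 + 271) = -1*157 = -157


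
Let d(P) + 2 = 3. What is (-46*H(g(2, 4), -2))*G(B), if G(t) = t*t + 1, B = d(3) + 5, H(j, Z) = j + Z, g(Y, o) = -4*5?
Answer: 37444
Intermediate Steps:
g(Y, o) = -20
d(P) = 1 (d(P) = -2 + 3 = 1)
H(j, Z) = Z + j
B = 6 (B = 1 + 5 = 6)
G(t) = 1 + t**2 (G(t) = t**2 + 1 = 1 + t**2)
(-46*H(g(2, 4), -2))*G(B) = (-46*(-2 - 20))*(1 + 6**2) = (-46*(-22))*(1 + 36) = 1012*37 = 37444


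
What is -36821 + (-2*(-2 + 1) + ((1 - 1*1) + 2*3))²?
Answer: -36757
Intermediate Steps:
-36821 + (-2*(-2 + 1) + ((1 - 1*1) + 2*3))² = -36821 + (-2*(-1) + ((1 - 1) + 6))² = -36821 + (2 + (0 + 6))² = -36821 + (2 + 6)² = -36821 + 8² = -36821 + 64 = -36757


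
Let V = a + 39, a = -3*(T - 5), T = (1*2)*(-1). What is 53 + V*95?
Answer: 5753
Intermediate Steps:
T = -2 (T = 2*(-1) = -2)
a = 21 (a = -3*(-2 - 5) = -3*(-7) = 21)
V = 60 (V = 21 + 39 = 60)
53 + V*95 = 53 + 60*95 = 53 + 5700 = 5753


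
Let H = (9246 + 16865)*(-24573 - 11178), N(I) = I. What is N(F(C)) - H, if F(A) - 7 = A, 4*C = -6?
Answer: 1866988733/2 ≈ 9.3349e+8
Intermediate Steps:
C = -3/2 (C = (1/4)*(-6) = -3/2 ≈ -1.5000)
F(A) = 7 + A
H = -933494361 (H = 26111*(-35751) = -933494361)
N(F(C)) - H = (7 - 3/2) - 1*(-933494361) = 11/2 + 933494361 = 1866988733/2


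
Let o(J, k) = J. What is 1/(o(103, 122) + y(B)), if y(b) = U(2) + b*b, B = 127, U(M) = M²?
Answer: 1/16236 ≈ 6.1592e-5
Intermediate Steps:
y(b) = 4 + b² (y(b) = 2² + b*b = 4 + b²)
1/(o(103, 122) + y(B)) = 1/(103 + (4 + 127²)) = 1/(103 + (4 + 16129)) = 1/(103 + 16133) = 1/16236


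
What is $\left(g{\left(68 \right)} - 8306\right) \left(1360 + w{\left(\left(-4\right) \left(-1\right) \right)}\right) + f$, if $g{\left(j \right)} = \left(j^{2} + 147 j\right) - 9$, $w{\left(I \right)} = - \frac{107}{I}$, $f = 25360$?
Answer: $\frac{33726005}{4} \approx 8.4315 \cdot 10^{6}$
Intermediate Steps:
$g{\left(j \right)} = -9 + j^{2} + 147 j$
$\left(g{\left(68 \right)} - 8306\right) \left(1360 + w{\left(\left(-4\right) \left(-1\right) \right)}\right) + f = \left(\left(-9 + 68^{2} + 147 \cdot 68\right) - 8306\right) \left(1360 - \frac{107}{\left(-4\right) \left(-1\right)}\right) + 25360 = \left(\left(-9 + 4624 + 9996\right) - 8306\right) \left(1360 - \frac{107}{4}\right) + 25360 = \left(14611 - 8306\right) \left(1360 - \frac{107}{4}\right) + 25360 = 6305 \left(1360 - \frac{107}{4}\right) + 25360 = 6305 \cdot \frac{5333}{4} + 25360 = \frac{33624565}{4} + 25360 = \frac{33726005}{4}$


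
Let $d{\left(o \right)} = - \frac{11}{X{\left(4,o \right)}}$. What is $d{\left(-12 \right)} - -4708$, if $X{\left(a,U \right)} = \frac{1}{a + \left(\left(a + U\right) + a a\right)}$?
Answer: $4576$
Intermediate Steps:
$X{\left(a,U \right)} = \frac{1}{U + a^{2} + 2 a}$ ($X{\left(a,U \right)} = \frac{1}{a + \left(\left(U + a\right) + a^{2}\right)} = \frac{1}{a + \left(U + a + a^{2}\right)} = \frac{1}{U + a^{2} + 2 a}$)
$d{\left(o \right)} = -264 - 11 o$ ($d{\left(o \right)} = - \frac{11}{\frac{1}{o + 4^{2} + 2 \cdot 4}} = - \frac{11}{\frac{1}{o + 16 + 8}} = - \frac{11}{\frac{1}{24 + o}} = - 11 \left(24 + o\right) = -264 - 11 o$)
$d{\left(-12 \right)} - -4708 = \left(-264 - -132\right) - -4708 = \left(-264 + 132\right) + 4708 = -132 + 4708 = 4576$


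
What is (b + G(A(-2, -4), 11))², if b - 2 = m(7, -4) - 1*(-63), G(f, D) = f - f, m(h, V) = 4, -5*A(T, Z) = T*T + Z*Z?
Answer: 4761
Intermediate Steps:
A(T, Z) = -T²/5 - Z²/5 (A(T, Z) = -(T*T + Z*Z)/5 = -(T² + Z²)/5 = -T²/5 - Z²/5)
G(f, D) = 0
b = 69 (b = 2 + (4 - 1*(-63)) = 2 + (4 + 63) = 2 + 67 = 69)
(b + G(A(-2, -4), 11))² = (69 + 0)² = 69² = 4761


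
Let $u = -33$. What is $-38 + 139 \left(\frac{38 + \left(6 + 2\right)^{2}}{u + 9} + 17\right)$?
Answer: $\frac{6937}{4} \approx 1734.3$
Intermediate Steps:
$-38 + 139 \left(\frac{38 + \left(6 + 2\right)^{2}}{u + 9} + 17\right) = -38 + 139 \left(\frac{38 + \left(6 + 2\right)^{2}}{-33 + 9} + 17\right) = -38 + 139 \left(\frac{38 + 8^{2}}{-24} + 17\right) = -38 + 139 \left(\left(38 + 64\right) \left(- \frac{1}{24}\right) + 17\right) = -38 + 139 \left(102 \left(- \frac{1}{24}\right) + 17\right) = -38 + 139 \left(- \frac{17}{4} + 17\right) = -38 + 139 \cdot \frac{51}{4} = -38 + \frac{7089}{4} = \frac{6937}{4}$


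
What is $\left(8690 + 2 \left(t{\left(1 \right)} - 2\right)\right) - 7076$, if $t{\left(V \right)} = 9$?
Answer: $1628$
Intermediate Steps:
$\left(8690 + 2 \left(t{\left(1 \right)} - 2\right)\right) - 7076 = \left(8690 + 2 \left(9 - 2\right)\right) - 7076 = \left(8690 + 2 \cdot 7\right) - 7076 = \left(8690 + 14\right) - 7076 = 8704 - 7076 = 1628$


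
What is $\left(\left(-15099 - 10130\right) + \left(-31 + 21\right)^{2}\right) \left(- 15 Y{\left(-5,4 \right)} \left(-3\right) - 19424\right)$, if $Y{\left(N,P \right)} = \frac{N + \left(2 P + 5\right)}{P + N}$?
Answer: $497152136$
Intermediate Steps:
$Y{\left(N,P \right)} = \frac{5 + N + 2 P}{N + P}$ ($Y{\left(N,P \right)} = \frac{N + \left(5 + 2 P\right)}{N + P} = \frac{5 + N + 2 P}{N + P}$)
$\left(\left(-15099 - 10130\right) + \left(-31 + 21\right)^{2}\right) \left(- 15 Y{\left(-5,4 \right)} \left(-3\right) - 19424\right) = \left(\left(-15099 - 10130\right) + \left(-31 + 21\right)^{2}\right) \left(- 15 \frac{5 - 5 + 2 \cdot 4}{-5 + 4} \left(-3\right) - 19424\right) = \left(\left(-15099 - 10130\right) + \left(-10\right)^{2}\right) \left(- 15 \frac{5 - 5 + 8}{-1} \left(-3\right) - 19424\right) = \left(-25229 + 100\right) \left(- 15 \left(\left(-1\right) 8\right) \left(-3\right) - 19424\right) = - 25129 \left(\left(-15\right) \left(-8\right) \left(-3\right) - 19424\right) = - 25129 \left(120 \left(-3\right) - 19424\right) = - 25129 \left(-360 - 19424\right) = \left(-25129\right) \left(-19784\right) = 497152136$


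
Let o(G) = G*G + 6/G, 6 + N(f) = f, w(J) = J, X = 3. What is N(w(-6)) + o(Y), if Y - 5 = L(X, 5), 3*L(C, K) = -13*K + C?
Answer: 98585/423 ≈ 233.06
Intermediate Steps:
L(C, K) = -13*K/3 + C/3 (L(C, K) = (-13*K + C)/3 = (C - 13*K)/3 = -13*K/3 + C/3)
N(f) = -6 + f
Y = -47/3 (Y = 5 + (-13/3*5 + (⅓)*3) = 5 + (-65/3 + 1) = 5 - 62/3 = -47/3 ≈ -15.667)
o(G) = G² + 6/G
N(w(-6)) + o(Y) = (-6 - 6) + (6 + (-47/3)³)/(-47/3) = -12 - 3*(6 - 103823/27)/47 = -12 - 3/47*(-103661/27) = -12 + 103661/423 = 98585/423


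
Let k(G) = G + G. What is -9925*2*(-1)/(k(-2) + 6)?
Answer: 9925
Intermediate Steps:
k(G) = 2*G
-9925*2*(-1)/(k(-2) + 6) = -9925*2*(-1)/(2*(-2) + 6) = -(-19850)/(-4 + 6) = -(-19850)/2 = -9925*(-1) = 9925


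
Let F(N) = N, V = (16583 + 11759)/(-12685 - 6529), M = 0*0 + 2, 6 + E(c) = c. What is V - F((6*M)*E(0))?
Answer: 677533/9607 ≈ 70.525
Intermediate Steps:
E(c) = -6 + c
M = 2 (M = 0 + 2 = 2)
V = -14171/9607 (V = 28342/(-19214) = 28342*(-1/19214) = -14171/9607 ≈ -1.4751)
V - F((6*M)*E(0)) = -14171/9607 - 6*2*(-6 + 0) = -14171/9607 - 12*(-6) = -14171/9607 - 1*(-72) = -14171/9607 + 72 = 677533/9607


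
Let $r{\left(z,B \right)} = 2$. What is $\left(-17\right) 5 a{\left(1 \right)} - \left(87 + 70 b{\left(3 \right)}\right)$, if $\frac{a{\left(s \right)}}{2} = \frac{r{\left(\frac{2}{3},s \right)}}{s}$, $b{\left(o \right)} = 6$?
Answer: $-847$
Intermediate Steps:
$a{\left(s \right)} = \frac{4}{s}$ ($a{\left(s \right)} = 2 \frac{2}{s} = \frac{4}{s}$)
$\left(-17\right) 5 a{\left(1 \right)} - \left(87 + 70 b{\left(3 \right)}\right) = \left(-17\right) 5 \cdot \frac{4}{1} - \left(87 + 70 \cdot 6\right) = - 85 \cdot 4 \cdot 1 - \left(87 + 420\right) = \left(-85\right) 4 - 507 = -340 - 507 = -847$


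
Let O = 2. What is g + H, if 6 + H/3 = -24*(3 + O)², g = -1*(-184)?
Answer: -1634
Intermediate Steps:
g = 184
H = -1818 (H = -18 + 3*(-24*(3 + 2)²) = -18 + 3*(-24*5²) = -18 + 3*(-24*25) = -18 + 3*(-600) = -18 - 1800 = -1818)
g + H = 184 - 1818 = -1634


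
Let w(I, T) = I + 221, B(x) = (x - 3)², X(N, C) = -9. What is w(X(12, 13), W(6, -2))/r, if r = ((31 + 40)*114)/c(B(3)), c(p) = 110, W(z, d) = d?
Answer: 11660/4047 ≈ 2.8811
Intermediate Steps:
B(x) = (-3 + x)²
w(I, T) = 221 + I
r = 4047/55 (r = ((31 + 40)*114)/110 = (71*114)*(1/110) = 8094*(1/110) = 4047/55 ≈ 73.582)
w(X(12, 13), W(6, -2))/r = (221 - 9)/(4047/55) = 212*(55/4047) = 11660/4047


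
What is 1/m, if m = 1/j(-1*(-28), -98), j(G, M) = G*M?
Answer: -2744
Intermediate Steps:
m = -1/2744 (m = 1/(-1*(-28)*(-98)) = 1/(28*(-98)) = 1/(-2744) = -1/2744 ≈ -0.00036443)
1/m = 1/(-1/2744) = -2744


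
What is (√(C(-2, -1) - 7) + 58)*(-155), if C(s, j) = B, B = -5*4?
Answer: -8990 - 465*I*√3 ≈ -8990.0 - 805.4*I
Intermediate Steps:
B = -20
C(s, j) = -20
(√(C(-2, -1) - 7) + 58)*(-155) = (√(-20 - 7) + 58)*(-155) = (√(-27) + 58)*(-155) = (3*I*√3 + 58)*(-155) = (58 + 3*I*√3)*(-155) = -8990 - 465*I*√3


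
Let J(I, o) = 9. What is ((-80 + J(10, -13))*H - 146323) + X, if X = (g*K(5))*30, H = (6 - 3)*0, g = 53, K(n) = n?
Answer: -138373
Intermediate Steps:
H = 0 (H = 3*0 = 0)
X = 7950 (X = (53*5)*30 = 265*30 = 7950)
((-80 + J(10, -13))*H - 146323) + X = ((-80 + 9)*0 - 146323) + 7950 = (-71*0 - 146323) + 7950 = (0 - 146323) + 7950 = -146323 + 7950 = -138373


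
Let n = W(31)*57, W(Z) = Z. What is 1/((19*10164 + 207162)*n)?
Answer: 1/707291226 ≈ 1.4138e-9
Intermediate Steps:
n = 1767 (n = 31*57 = 1767)
1/((19*10164 + 207162)*n) = 1/((19*10164 + 207162)*1767) = (1/1767)/(193116 + 207162) = (1/1767)/400278 = (1/400278)*(1/1767) = 1/707291226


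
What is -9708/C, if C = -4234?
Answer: 4854/2117 ≈ 2.2929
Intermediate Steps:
-9708/C = -9708/(-4234) = -9708*(-1)/4234 = -1*(-4854/2117) = 4854/2117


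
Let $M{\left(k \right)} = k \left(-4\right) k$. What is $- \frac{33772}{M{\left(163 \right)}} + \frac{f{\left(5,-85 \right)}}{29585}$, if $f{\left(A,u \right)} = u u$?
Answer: $\frac{88349436}{157208773} \approx 0.56199$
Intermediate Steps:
$f{\left(A,u \right)} = u^{2}$
$M{\left(k \right)} = - 4 k^{2}$ ($M{\left(k \right)} = - 4 k k = - 4 k^{2}$)
$- \frac{33772}{M{\left(163 \right)}} + \frac{f{\left(5,-85 \right)}}{29585} = - \frac{33772}{\left(-4\right) 163^{2}} + \frac{\left(-85\right)^{2}}{29585} = - \frac{33772}{\left(-4\right) 26569} + 7225 \cdot \frac{1}{29585} = - \frac{33772}{-106276} + \frac{1445}{5917} = \left(-33772\right) \left(- \frac{1}{106276}\right) + \frac{1445}{5917} = \frac{8443}{26569} + \frac{1445}{5917} = \frac{88349436}{157208773}$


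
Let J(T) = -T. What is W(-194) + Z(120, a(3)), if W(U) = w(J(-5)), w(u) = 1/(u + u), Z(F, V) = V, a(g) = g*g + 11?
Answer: 201/10 ≈ 20.100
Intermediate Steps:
a(g) = 11 + g**2 (a(g) = g**2 + 11 = 11 + g**2)
w(u) = 1/(2*u)
W(U) = 1/10 (W(U) = 1/(2*((-1*(-5)))) = (1/2)/5 = (1/2)*(1/5) = 1/10)
W(-194) + Z(120, a(3)) = 1/10 + (11 + 3**2) = 1/10 + (11 + 9) = 1/10 + 20 = 201/10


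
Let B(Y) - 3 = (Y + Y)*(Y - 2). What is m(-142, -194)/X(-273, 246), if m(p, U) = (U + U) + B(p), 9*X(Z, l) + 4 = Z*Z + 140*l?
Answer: 364599/108965 ≈ 3.3460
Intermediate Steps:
X(Z, l) = -4/9 + Z²/9 + 140*l/9 (X(Z, l) = -4/9 + (Z*Z + 140*l)/9 = -4/9 + (Z² + 140*l)/9 = -4/9 + (Z²/9 + 140*l/9) = -4/9 + Z²/9 + 140*l/9)
B(Y) = 3 + 2*Y*(-2 + Y) (B(Y) = 3 + (Y + Y)*(Y - 2) = 3 + (2*Y)*(-2 + Y) = 3 + 2*Y*(-2 + Y))
m(p, U) = 3 - 4*p + 2*U + 2*p² (m(p, U) = (U + U) + (3 - 4*p + 2*p²) = 2*U + (3 - 4*p + 2*p²) = 3 - 4*p + 2*U + 2*p²)
m(-142, -194)/X(-273, 246) = (3 - 4*(-142) + 2*(-194) + 2*(-142)²)/(-4/9 + (⅑)*(-273)² + (140/9)*246) = (3 + 568 - 388 + 2*20164)/(-4/9 + (⅑)*74529 + 11480/3) = (3 + 568 - 388 + 40328)/(-4/9 + 8281 + 11480/3) = 40511/(108965/9) = 40511*(9/108965) = 364599/108965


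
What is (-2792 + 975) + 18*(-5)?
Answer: -1907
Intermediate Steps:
(-2792 + 975) + 18*(-5) = -1817 - 90 = -1907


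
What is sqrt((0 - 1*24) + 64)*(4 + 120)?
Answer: 248*sqrt(10) ≈ 784.25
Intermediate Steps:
sqrt((0 - 1*24) + 64)*(4 + 120) = sqrt((0 - 24) + 64)*124 = sqrt(-24 + 64)*124 = sqrt(40)*124 = (2*sqrt(10))*124 = 248*sqrt(10)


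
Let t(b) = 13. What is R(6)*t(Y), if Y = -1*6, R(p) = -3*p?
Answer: -234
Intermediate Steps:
Y = -6
R(6)*t(Y) = -3*6*13 = -18*13 = -234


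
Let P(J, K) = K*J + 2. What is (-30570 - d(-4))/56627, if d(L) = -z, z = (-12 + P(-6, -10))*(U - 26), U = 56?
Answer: -1710/3331 ≈ -0.51336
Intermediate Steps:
P(J, K) = 2 + J*K (P(J, K) = J*K + 2 = 2 + J*K)
z = 1500 (z = (-12 + (2 - 6*(-10)))*(56 - 26) = (-12 + (2 + 60))*30 = (-12 + 62)*30 = 50*30 = 1500)
d(L) = -1500 (d(L) = -1*1500 = -1500)
(-30570 - d(-4))/56627 = (-30570 - 1*(-1500))/56627 = (-30570 + 1500)*(1/56627) = -29070*1/56627 = -1710/3331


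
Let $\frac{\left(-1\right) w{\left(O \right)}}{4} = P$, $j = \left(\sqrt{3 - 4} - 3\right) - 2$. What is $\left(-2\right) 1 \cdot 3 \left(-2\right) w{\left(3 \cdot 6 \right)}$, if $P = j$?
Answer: $240 - 48 i \approx 240.0 - 48.0 i$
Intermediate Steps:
$j = -5 + i$ ($j = \left(\sqrt{-1} - 3\right) - 2 = \left(i - 3\right) - 2 = \left(-3 + i\right) - 2 = -5 + i \approx -5.0 + 1.0 i$)
$P = -5 + i \approx -5.0 + 1.0 i$
$w{\left(O \right)} = 20 - 4 i$ ($w{\left(O \right)} = - 4 \left(-5 + i\right) = 20 - 4 i$)
$\left(-2\right) 1 \cdot 3 \left(-2\right) w{\left(3 \cdot 6 \right)} = \left(-2\right) 1 \cdot 3 \left(-2\right) \left(20 - 4 i\right) = \left(-2\right) 3 \left(-2\right) \left(20 - 4 i\right) = \left(-6\right) \left(-2\right) \left(20 - 4 i\right) = 12 \left(20 - 4 i\right) = 240 - 48 i$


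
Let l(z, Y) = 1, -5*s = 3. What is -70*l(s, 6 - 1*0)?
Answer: -70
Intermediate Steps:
s = -⅗ (s = -⅕*3 = -⅗ ≈ -0.60000)
-70*l(s, 6 - 1*0) = -70*1 = -70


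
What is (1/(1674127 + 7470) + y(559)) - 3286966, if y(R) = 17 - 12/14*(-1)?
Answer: -38691254953282/11771179 ≈ -3.2869e+6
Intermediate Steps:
y(R) = 125/7 (y(R) = 17 - 12*1/14*(-1) = 17 - 6/7*(-1) = 17 + 6/7 = 125/7)
(1/(1674127 + 7470) + y(559)) - 3286966 = (1/(1674127 + 7470) + 125/7) - 3286966 = (1/1681597 + 125/7) - 3286966 = 210199632/11771179 - 3286966 = -38691254953282/11771179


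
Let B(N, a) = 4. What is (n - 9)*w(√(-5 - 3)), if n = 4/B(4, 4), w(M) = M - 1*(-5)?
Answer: -40 - 16*I*√2 ≈ -40.0 - 22.627*I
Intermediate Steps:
w(M) = 5 + M (w(M) = M + 5 = 5 + M)
n = 1 (n = 4/4 = 4*(¼) = 1)
(n - 9)*w(√(-5 - 3)) = (1 - 9)*(5 + √(-5 - 3)) = -8*(5 + √(-8)) = -8*(5 + 2*I*√2) = -40 - 16*I*√2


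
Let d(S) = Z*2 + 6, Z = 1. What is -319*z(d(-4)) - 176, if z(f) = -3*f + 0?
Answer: 7480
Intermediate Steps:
d(S) = 8 (d(S) = 1*2 + 6 = 2 + 6 = 8)
z(f) = -3*f
-319*z(d(-4)) - 176 = -(-957)*8 - 176 = -319*(-24) - 176 = 7656 - 176 = 7480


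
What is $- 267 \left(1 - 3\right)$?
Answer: $534$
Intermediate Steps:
$- 267 \left(1 - 3\right) = \left(-267\right) \left(-2\right) = 534$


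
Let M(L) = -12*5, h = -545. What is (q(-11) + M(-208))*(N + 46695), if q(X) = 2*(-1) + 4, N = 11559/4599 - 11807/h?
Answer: -2263923981278/835485 ≈ -2.7097e+6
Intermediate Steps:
M(L) = -60
N = 20200016/835485 (N = 11559/4599 - 11807/(-545) = 11559*(1/4599) - 11807*(-1/545) = 3853/1533 + 11807/545 = 20200016/835485 ≈ 24.178)
q(X) = 2 (q(X) = -2 + 4 = 2)
(q(-11) + M(-208))*(N + 46695) = (2 - 60)*(20200016/835485 + 46695) = -58*39033172091/835485 = -2263923981278/835485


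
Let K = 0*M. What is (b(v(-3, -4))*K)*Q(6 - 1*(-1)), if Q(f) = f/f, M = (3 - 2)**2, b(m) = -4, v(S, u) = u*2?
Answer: 0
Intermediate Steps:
v(S, u) = 2*u
M = 1 (M = 1**2 = 1)
K = 0 (K = 0*1 = 0)
Q(f) = 1
(b(v(-3, -4))*K)*Q(6 - 1*(-1)) = -4*0*1 = 0*1 = 0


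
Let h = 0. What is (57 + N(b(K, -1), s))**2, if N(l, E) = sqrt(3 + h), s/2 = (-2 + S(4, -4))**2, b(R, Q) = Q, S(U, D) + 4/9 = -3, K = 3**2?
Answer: (57 + sqrt(3))**2 ≈ 3449.5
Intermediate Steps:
K = 9
S(U, D) = -31/9 (S(U, D) = -4/9 - 3 = -31/9)
s = 4802/81 (s = 2*(-2 - 31/9)**2 = 2*(-49/9)**2 = 2*(2401/81) = 4802/81 ≈ 59.284)
N(l, E) = sqrt(3) (N(l, E) = sqrt(3 + 0) = sqrt(3))
(57 + N(b(K, -1), s))**2 = (57 + sqrt(3))**2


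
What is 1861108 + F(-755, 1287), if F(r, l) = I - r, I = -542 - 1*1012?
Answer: 1860309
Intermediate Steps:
I = -1554 (I = -542 - 1012 = -1554)
F(r, l) = -1554 - r
1861108 + F(-755, 1287) = 1861108 + (-1554 - 1*(-755)) = 1861108 + (-1554 + 755) = 1861108 - 799 = 1860309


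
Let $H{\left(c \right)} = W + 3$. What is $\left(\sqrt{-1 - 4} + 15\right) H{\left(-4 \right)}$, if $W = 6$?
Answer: $135 + 9 i \sqrt{5} \approx 135.0 + 20.125 i$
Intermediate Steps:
$H{\left(c \right)} = 9$ ($H{\left(c \right)} = 6 + 3 = 9$)
$\left(\sqrt{-1 - 4} + 15\right) H{\left(-4 \right)} = \left(\sqrt{-1 - 4} + 15\right) 9 = \left(\sqrt{-5} + 15\right) 9 = \left(i \sqrt{5} + 15\right) 9 = \left(15 + i \sqrt{5}\right) 9 = 135 + 9 i \sqrt{5}$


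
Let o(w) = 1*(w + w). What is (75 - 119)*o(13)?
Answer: -1144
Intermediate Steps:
o(w) = 2*w (o(w) = 1*(2*w) = 2*w)
(75 - 119)*o(13) = (75 - 119)*(2*13) = -44*26 = -1144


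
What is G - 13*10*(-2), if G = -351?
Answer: -91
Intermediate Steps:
G - 13*10*(-2) = -351 - 13*10*(-2) = -351 - 130*(-2) = -351 - 1*(-260) = -351 + 260 = -91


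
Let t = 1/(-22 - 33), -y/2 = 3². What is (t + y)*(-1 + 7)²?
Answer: -35676/55 ≈ -648.65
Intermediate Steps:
y = -18 (y = -2*3² = -2*9 = -18)
t = -1/55 (t = 1/(-55) = -1/55 ≈ -0.018182)
(t + y)*(-1 + 7)² = (-1/55 - 18)*(-1 + 7)² = -991/55*6² = -991/55*36 = -35676/55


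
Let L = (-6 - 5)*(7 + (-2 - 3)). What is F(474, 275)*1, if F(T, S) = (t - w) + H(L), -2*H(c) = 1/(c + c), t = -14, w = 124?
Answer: -12143/88 ≈ -137.99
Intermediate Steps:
L = -22 (L = -11*(7 - 5) = -11*2 = -22)
H(c) = -1/(4*c) (H(c) = -1/(2*(c + c)) = -1/(2*c)/2 = -1/(4*c))
F(T, S) = -12143/88 (F(T, S) = (-14 - 1*124) - 1/4/(-22) = (-14 - 124) - 1/4*(-1/22) = -138 + 1/88 = -12143/88)
F(474, 275)*1 = -12143/88*1 = -12143/88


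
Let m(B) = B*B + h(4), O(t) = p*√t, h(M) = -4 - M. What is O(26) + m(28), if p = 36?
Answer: 776 + 36*√26 ≈ 959.56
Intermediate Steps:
O(t) = 36*√t
m(B) = -8 + B² (m(B) = B*B + (-4 - 1*4) = B² + (-4 - 4) = B² - 8 = -8 + B²)
O(26) + m(28) = 36*√26 + (-8 + 28²) = 36*√26 + (-8 + 784) = 36*√26 + 776 = 776 + 36*√26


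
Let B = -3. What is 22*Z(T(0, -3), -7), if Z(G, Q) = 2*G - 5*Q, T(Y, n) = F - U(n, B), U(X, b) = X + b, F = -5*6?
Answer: -286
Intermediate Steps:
F = -30
T(Y, n) = -27 - n (T(Y, n) = -30 - (n - 3) = -30 - (-3 + n) = -30 + (3 - n) = -27 - n)
Z(G, Q) = -5*Q + 2*G
22*Z(T(0, -3), -7) = 22*(-5*(-7) + 2*(-27 - 1*(-3))) = 22*(35 + 2*(-27 + 3)) = 22*(35 + 2*(-24)) = 22*(35 - 48) = 22*(-13) = -286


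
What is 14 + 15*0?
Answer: 14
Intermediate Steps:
14 + 15*0 = 14 + 0 = 14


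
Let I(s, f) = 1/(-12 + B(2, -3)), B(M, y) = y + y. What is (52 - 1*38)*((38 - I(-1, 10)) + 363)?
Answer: 50533/9 ≈ 5614.8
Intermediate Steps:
B(M, y) = 2*y
I(s, f) = -1/18 (I(s, f) = 1/(-12 + 2*(-3)) = 1/(-12 - 6) = 1/(-18) = -1/18)
(52 - 1*38)*((38 - I(-1, 10)) + 363) = (52 - 1*38)*((38 - 1*(-1/18)) + 363) = (52 - 38)*((38 + 1/18) + 363) = 14*(685/18 + 363) = 14*(7219/18) = 50533/9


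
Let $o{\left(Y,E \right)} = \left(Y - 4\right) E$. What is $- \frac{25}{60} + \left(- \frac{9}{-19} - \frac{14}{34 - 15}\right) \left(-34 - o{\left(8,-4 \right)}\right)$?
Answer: $\frac{985}{228} \approx 4.3202$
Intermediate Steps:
$o{\left(Y,E \right)} = E \left(-4 + Y\right)$ ($o{\left(Y,E \right)} = \left(-4 + Y\right) E = E \left(-4 + Y\right)$)
$- \frac{25}{60} + \left(- \frac{9}{-19} - \frac{14}{34 - 15}\right) \left(-34 - o{\left(8,-4 \right)}\right) = - \frac{25}{60} + \left(- \frac{9}{-19} - \frac{14}{34 - 15}\right) \left(-34 - - 4 \left(-4 + 8\right)\right) = \left(-25\right) \frac{1}{60} + \left(\left(-9\right) \left(- \frac{1}{19}\right) - \frac{14}{34 - 15}\right) \left(-34 - \left(-4\right) 4\right) = - \frac{5}{12} + \left(\frac{9}{19} - \frac{14}{19}\right) \left(-34 - -16\right) = - \frac{5}{12} + \left(\frac{9}{19} - \frac{14}{19}\right) \left(-34 + 16\right) = - \frac{5}{12} + \left(\frac{9}{19} - \frac{14}{19}\right) \left(-18\right) = - \frac{5}{12} - - \frac{90}{19} = - \frac{5}{12} + \frac{90}{19} = \frac{985}{228}$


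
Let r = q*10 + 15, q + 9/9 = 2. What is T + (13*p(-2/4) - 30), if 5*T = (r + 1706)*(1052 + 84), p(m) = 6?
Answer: 1966656/5 ≈ 3.9333e+5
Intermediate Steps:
q = 1 (q = -1 + 2 = 1)
r = 25 (r = 1*10 + 15 = 10 + 15 = 25)
T = 1966416/5 (T = ((25 + 1706)*(1052 + 84))/5 = (1731*1136)/5 = (⅕)*1966416 = 1966416/5 ≈ 3.9328e+5)
T + (13*p(-2/4) - 30) = 1966416/5 + (13*6 - 30) = 1966416/5 + (78 - 30) = 1966416/5 + 48 = 1966656/5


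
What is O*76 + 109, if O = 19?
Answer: 1553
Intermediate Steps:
O*76 + 109 = 19*76 + 109 = 1444 + 109 = 1553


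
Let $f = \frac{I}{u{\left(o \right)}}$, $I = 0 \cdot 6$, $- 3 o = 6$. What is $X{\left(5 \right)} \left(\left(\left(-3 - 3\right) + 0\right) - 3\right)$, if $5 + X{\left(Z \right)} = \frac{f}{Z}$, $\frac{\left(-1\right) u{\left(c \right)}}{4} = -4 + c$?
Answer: $45$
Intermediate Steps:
$o = -2$ ($o = \left(- \frac{1}{3}\right) 6 = -2$)
$I = 0$
$u{\left(c \right)} = 16 - 4 c$ ($u{\left(c \right)} = - 4 \left(-4 + c\right) = 16 - 4 c$)
$f = 0$ ($f = \frac{0}{16 - -8} = \frac{0}{16 + 8} = \frac{0}{24} = 0 \cdot \frac{1}{24} = 0$)
$X{\left(Z \right)} = -5$ ($X{\left(Z \right)} = -5 + \frac{0}{Z} = -5 + 0 = -5$)
$X{\left(5 \right)} \left(\left(\left(-3 - 3\right) + 0\right) - 3\right) = - 5 \left(\left(\left(-3 - 3\right) + 0\right) - 3\right) = - 5 \left(\left(-6 + 0\right) - 3\right) = - 5 \left(-6 - 3\right) = \left(-5\right) \left(-9\right) = 45$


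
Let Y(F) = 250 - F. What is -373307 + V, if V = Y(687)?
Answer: -373744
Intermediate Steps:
V = -437 (V = 250 - 1*687 = 250 - 687 = -437)
-373307 + V = -373307 - 437 = -373744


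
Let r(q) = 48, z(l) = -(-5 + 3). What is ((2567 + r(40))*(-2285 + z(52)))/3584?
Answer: -5970045/3584 ≈ -1665.8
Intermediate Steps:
z(l) = 2 (z(l) = -1*(-2) = 2)
((2567 + r(40))*(-2285 + z(52)))/3584 = ((2567 + 48)*(-2285 + 2))/3584 = (2615*(-2283))*(1/3584) = -5970045*1/3584 = -5970045/3584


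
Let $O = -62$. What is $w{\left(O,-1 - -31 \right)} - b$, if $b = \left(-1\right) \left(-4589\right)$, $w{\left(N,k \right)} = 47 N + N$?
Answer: $-7565$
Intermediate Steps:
$w{\left(N,k \right)} = 48 N$
$b = 4589$
$w{\left(O,-1 - -31 \right)} - b = 48 \left(-62\right) - 4589 = -2976 - 4589 = -7565$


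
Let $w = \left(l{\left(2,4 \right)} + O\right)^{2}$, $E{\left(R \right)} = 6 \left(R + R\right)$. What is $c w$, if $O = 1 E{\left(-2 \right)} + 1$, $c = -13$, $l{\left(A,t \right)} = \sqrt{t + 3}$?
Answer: $-6968 + 598 \sqrt{7} \approx -5385.8$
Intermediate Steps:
$l{\left(A,t \right)} = \sqrt{3 + t}$
$E{\left(R \right)} = 12 R$ ($E{\left(R \right)} = 6 \cdot 2 R = 12 R$)
$O = -23$ ($O = 1 \cdot 12 \left(-2\right) + 1 = 1 \left(-24\right) + 1 = -24 + 1 = -23$)
$w = \left(-23 + \sqrt{7}\right)^{2}$ ($w = \left(\sqrt{3 + 4} - 23\right)^{2} = \left(\sqrt{7} - 23\right)^{2} = \left(-23 + \sqrt{7}\right)^{2} \approx 414.3$)
$c w = - 13 \left(23 - \sqrt{7}\right)^{2}$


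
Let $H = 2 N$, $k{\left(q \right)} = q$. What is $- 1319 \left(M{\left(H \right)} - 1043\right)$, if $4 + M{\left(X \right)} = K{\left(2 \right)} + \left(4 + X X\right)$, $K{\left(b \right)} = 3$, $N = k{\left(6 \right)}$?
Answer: $1181824$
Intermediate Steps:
$N = 6$
$H = 12$ ($H = 2 \cdot 6 = 12$)
$M{\left(X \right)} = 3 + X^{2}$ ($M{\left(X \right)} = -4 + \left(3 + \left(4 + X X\right)\right) = -4 + \left(3 + \left(4 + X^{2}\right)\right) = -4 + \left(7 + X^{2}\right) = 3 + X^{2}$)
$- 1319 \left(M{\left(H \right)} - 1043\right) = - 1319 \left(\left(3 + 12^{2}\right) - 1043\right) = - 1319 \left(\left(3 + 144\right) - 1043\right) = - 1319 \left(147 - 1043\right) = \left(-1319\right) \left(-896\right) = 1181824$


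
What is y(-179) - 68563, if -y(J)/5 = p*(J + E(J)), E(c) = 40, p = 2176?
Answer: 1443757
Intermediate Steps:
y(J) = -435200 - 10880*J (y(J) = -10880*(J + 40) = -10880*(40 + J) = -5*(87040 + 2176*J) = -435200 - 10880*J)
y(-179) - 68563 = (-435200 - 10880*(-179)) - 68563 = (-435200 + 1947520) - 68563 = 1512320 - 68563 = 1443757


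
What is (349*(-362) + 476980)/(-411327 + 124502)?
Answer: -350642/286825 ≈ -1.2225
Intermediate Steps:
(349*(-362) + 476980)/(-411327 + 124502) = (-126338 + 476980)/(-286825) = 350642*(-1/286825) = -350642/286825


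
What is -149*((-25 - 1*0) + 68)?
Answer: -6407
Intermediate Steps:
-149*((-25 - 1*0) + 68) = -149*((-25 + 0) + 68) = -149*(-25 + 68) = -149*43 = -6407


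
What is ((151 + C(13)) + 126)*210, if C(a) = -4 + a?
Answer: 60060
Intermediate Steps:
((151 + C(13)) + 126)*210 = ((151 + (-4 + 13)) + 126)*210 = ((151 + 9) + 126)*210 = (160 + 126)*210 = 286*210 = 60060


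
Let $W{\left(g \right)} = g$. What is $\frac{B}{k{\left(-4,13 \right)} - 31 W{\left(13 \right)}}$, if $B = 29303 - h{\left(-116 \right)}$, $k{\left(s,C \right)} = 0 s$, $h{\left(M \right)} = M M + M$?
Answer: $- \frac{15963}{403} \approx -39.61$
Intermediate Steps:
$h{\left(M \right)} = M + M^{2}$ ($h{\left(M \right)} = M^{2} + M = M + M^{2}$)
$k{\left(s,C \right)} = 0$
$B = 15963$ ($B = 29303 - - 116 \left(1 - 116\right) = 29303 - \left(-116\right) \left(-115\right) = 29303 - 13340 = 15963$)
$\frac{B}{k{\left(-4,13 \right)} - 31 W{\left(13 \right)}} = \frac{15963}{0 - 403} = \frac{15963}{-403} = 15963 \left(- \frac{1}{403}\right) = - \frac{15963}{403}$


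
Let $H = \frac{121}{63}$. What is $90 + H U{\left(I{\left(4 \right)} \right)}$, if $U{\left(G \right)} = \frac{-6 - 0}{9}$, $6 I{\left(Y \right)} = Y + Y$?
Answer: $\frac{16768}{189} \approx 88.72$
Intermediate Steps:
$H = \frac{121}{63}$ ($H = 121 \cdot \frac{1}{63} = \frac{121}{63} \approx 1.9206$)
$I{\left(Y \right)} = \frac{Y}{3}$ ($I{\left(Y \right)} = \frac{Y + Y}{6} = \frac{2 Y}{6} = \frac{Y}{3}$)
$U{\left(G \right)} = - \frac{2}{3}$ ($U{\left(G \right)} = \left(-6 + 0\right) \frac{1}{9} = \left(-6\right) \frac{1}{9} = - \frac{2}{3}$)
$90 + H U{\left(I{\left(4 \right)} \right)} = 90 + \frac{121}{63} \left(- \frac{2}{3}\right) = 90 - \frac{242}{189} = \frac{16768}{189}$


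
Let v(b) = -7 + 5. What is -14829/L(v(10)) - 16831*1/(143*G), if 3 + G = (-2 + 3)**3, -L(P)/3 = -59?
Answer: -420669/16874 ≈ -24.930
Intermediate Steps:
v(b) = -2
L(P) = 177 (L(P) = -3*(-59) = 177)
G = -2 (G = -3 + (-2 + 3)**3 = -3 + 1**3 = -3 + 1 = -2)
-14829/L(v(10)) - 16831*1/(143*G) = -14829/177 - 16831/((13*(-2))*11) = -14829*1/177 - 16831/((-26*11)) = -4943/59 - 16831/(-286) = -4943/59 - 16831*(-1/286) = -4943/59 + 16831/286 = -420669/16874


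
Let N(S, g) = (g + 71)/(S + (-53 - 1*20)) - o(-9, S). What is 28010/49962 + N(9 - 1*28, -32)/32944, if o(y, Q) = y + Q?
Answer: 42510403037/75713613888 ≈ 0.56146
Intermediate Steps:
o(y, Q) = Q + y
N(S, g) = 9 - S + (71 + g)/(-73 + S) (N(S, g) = (g + 71)/(S + (-53 - 1*20)) - (S - 9) = (71 + g)/(S + (-53 - 20)) - (-9 + S) = (71 + g)/(S - 73) + (9 - S) = (71 + g)/(-73 + S) + (9 - S) = 9 - S + (71 + g)/(-73 + S))
28010/49962 + N(9 - 1*28, -32)/32944 = 28010/49962 + ((-586 - 32 - (9 - 1*28)² + 82*(9 - 1*28))/(-73 + (9 - 1*28)))/32944 = 28010*(1/49962) + ((-586 - 32 - (9 - 28)² + 82*(9 - 28))/(-73 + (9 - 28)))*(1/32944) = 14005/24981 + ((-586 - 32 - 1*(-19)² + 82*(-19))/(-73 - 19))*(1/32944) = 14005/24981 + ((-586 - 32 - 1*361 - 1558)/(-92))*(1/32944) = 14005/24981 - (-586 - 32 - 361 - 1558)/92*(1/32944) = 14005/24981 - 1/92*(-2537)*(1/32944) = 14005/24981 + (2537/92)*(1/32944) = 14005/24981 + 2537/3030848 = 42510403037/75713613888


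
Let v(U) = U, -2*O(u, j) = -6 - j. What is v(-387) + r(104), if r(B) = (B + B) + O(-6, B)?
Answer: -124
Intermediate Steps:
O(u, j) = 3 + j/2 (O(u, j) = -(-6 - j)/2 = 3 + j/2)
r(B) = 3 + 5*B/2 (r(B) = (B + B) + (3 + B/2) = 2*B + (3 + B/2) = 3 + 5*B/2)
v(-387) + r(104) = -387 + (3 + (5/2)*104) = -387 + (3 + 260) = -387 + 263 = -124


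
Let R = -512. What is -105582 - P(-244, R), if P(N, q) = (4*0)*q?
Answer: -105582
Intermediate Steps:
P(N, q) = 0 (P(N, q) = 0*q = 0)
-105582 - P(-244, R) = -105582 - 1*0 = -105582 + 0 = -105582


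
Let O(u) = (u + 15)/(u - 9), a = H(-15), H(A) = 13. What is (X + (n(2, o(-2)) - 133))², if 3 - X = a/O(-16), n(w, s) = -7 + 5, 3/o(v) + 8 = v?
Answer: 208849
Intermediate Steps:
o(v) = 3/(-8 + v)
a = 13
O(u) = (15 + u)/(-9 + u)
n(w, s) = -2
X = -322 (X = 3 - 13/((15 - 16)/(-9 - 16)) = 3 - 13/(-1/(-25)) = 3 - 13/((-1/25*(-1))) = 3 - 13/1/25 = 3 - 13*25 = 3 - 1*325 = 3 - 325 = -322)
(X + (n(2, o(-2)) - 133))² = (-322 + (-2 - 133))² = (-322 - 135)² = (-457)² = 208849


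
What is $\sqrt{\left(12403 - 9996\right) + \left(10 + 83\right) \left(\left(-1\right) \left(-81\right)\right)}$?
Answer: $2 \sqrt{2485} \approx 99.7$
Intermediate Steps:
$\sqrt{\left(12403 - 9996\right) + \left(10 + 83\right) \left(\left(-1\right) \left(-81\right)\right)} = \sqrt{\left(12403 - 9996\right) + 93 \cdot 81} = \sqrt{2407 + 7533} = \sqrt{9940} = 2 \sqrt{2485}$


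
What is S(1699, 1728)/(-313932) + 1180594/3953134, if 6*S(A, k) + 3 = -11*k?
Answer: 383151740687/1241015262888 ≈ 0.30874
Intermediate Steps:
S(A, k) = -½ - 11*k/6 (S(A, k) = -½ + (-11*k)/6 = -½ - 11*k/6)
S(1699, 1728)/(-313932) + 1180594/3953134 = (-½ - 11/6*1728)/(-313932) + 1180594/3953134 = (-½ - 3168)*(-1/313932) + 1180594*(1/3953134) = -6337/2*(-1/313932) + 590297/1976567 = 6337/627864 + 590297/1976567 = 383151740687/1241015262888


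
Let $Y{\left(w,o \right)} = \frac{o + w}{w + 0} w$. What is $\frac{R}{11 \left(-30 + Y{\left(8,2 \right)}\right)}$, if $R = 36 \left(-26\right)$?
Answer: $\frac{234}{55} \approx 4.2545$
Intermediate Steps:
$R = -936$
$Y{\left(w,o \right)} = o + w$ ($Y{\left(w,o \right)} = \frac{o + w}{w} w = o + w$)
$\frac{R}{11 \left(-30 + Y{\left(8,2 \right)}\right)} = - \frac{936}{11 \left(-30 + \left(2 + 8\right)\right)} = - \frac{936}{11 \left(-30 + 10\right)} = - \frac{936}{11 \left(-20\right)} = - \frac{936}{-220} = \left(-936\right) \left(- \frac{1}{220}\right) = \frac{234}{55}$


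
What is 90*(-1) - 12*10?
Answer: -210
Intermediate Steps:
90*(-1) - 12*10 = -90 - 120 = -210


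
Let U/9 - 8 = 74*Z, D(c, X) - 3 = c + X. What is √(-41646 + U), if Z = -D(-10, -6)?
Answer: 2*I*√8229 ≈ 181.43*I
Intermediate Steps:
D(c, X) = 3 + X + c (D(c, X) = 3 + (c + X) = 3 + (X + c) = 3 + X + c)
Z = 13 (Z = -(3 - 6 - 10) = -1*(-13) = 13)
U = 8730 (U = 72 + 9*(74*13) = 72 + 9*962 = 72 + 8658 = 8730)
√(-41646 + U) = √(-41646 + 8730) = √(-32916) = 2*I*√8229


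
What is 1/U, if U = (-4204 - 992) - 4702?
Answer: -1/9898 ≈ -0.00010103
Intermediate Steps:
U = -9898 (U = -5196 - 4702 = -9898)
1/U = 1/(-9898) = -1/9898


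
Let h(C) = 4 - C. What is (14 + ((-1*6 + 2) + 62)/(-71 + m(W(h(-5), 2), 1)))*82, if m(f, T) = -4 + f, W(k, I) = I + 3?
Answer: 37802/35 ≈ 1080.1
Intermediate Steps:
W(k, I) = 3 + I
(14 + ((-1*6 + 2) + 62)/(-71 + m(W(h(-5), 2), 1)))*82 = (14 + ((-1*6 + 2) + 62)/(-71 + (-4 + (3 + 2))))*82 = (14 + ((-6 + 2) + 62)/(-71 + (-4 + 5)))*82 = (14 + (-4 + 62)/(-71 + 1))*82 = (14 + 58/(-70))*82 = (14 + 58*(-1/70))*82 = (14 - 29/35)*82 = (461/35)*82 = 37802/35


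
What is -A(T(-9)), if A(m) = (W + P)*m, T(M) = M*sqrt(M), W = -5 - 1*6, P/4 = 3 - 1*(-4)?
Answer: 459*I ≈ 459.0*I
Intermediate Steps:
P = 28 (P = 4*(3 - 1*(-4)) = 4*(3 + 4) = 4*7 = 28)
W = -11 (W = -5 - 6 = -11)
T(M) = M**(3/2)
A(m) = 17*m (A(m) = (-11 + 28)*m = 17*m)
-A(T(-9)) = -17*(-9)**(3/2) = -17*(-27*I) = -(-459)*I = 459*I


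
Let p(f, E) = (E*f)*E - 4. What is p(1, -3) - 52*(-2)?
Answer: 109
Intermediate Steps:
p(f, E) = -4 + f*E² (p(f, E) = f*E² - 4 = -4 + f*E²)
p(1, -3) - 52*(-2) = (-4 + 1*(-3)²) - 52*(-2) = (-4 + 1*9) - 13*(-8) = (-4 + 9) + 104 = 5 + 104 = 109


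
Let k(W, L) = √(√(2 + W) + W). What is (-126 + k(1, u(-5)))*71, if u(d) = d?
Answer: -8946 + 71*√(1 + √3) ≈ -8828.6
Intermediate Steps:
k(W, L) = √(W + √(2 + W))
(-126 + k(1, u(-5)))*71 = (-126 + √(1 + √(2 + 1)))*71 = (-126 + √(1 + √3))*71 = -8946 + 71*√(1 + √3)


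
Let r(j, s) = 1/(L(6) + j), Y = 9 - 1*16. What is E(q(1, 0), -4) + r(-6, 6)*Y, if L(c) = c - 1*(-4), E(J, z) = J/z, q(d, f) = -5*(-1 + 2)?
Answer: -½ ≈ -0.50000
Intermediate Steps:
q(d, f) = -5 (q(d, f) = -5*1 = -5)
L(c) = 4 + c (L(c) = c + 4 = 4 + c)
Y = -7 (Y = 9 - 16 = -7)
r(j, s) = 1/(10 + j) (r(j, s) = 1/((4 + 6) + j) = 1/(10 + j))
E(q(1, 0), -4) + r(-6, 6)*Y = -5/(-4) - 7/(10 - 6) = -5*(-¼) - 7/4 = 5/4 + (¼)*(-7) = 5/4 - 7/4 = -½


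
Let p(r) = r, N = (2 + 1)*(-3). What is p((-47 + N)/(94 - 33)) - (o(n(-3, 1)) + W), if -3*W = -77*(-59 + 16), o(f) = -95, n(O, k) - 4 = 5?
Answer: 219188/183 ≈ 1197.7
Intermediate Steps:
n(O, k) = 9 (n(O, k) = 4 + 5 = 9)
N = -9 (N = 3*(-3) = -9)
W = -3311/3 (W = -(-77)*(-59 + 16)/3 = -(-77)*(-43)/3 = -⅓*3311 = -3311/3 ≈ -1103.7)
p((-47 + N)/(94 - 33)) - (o(n(-3, 1)) + W) = (-47 - 9)/(94 - 33) - (-95 - 3311/3) = -56/61 - 1*(-3596/3) = -56*1/61 + 3596/3 = -56/61 + 3596/3 = 219188/183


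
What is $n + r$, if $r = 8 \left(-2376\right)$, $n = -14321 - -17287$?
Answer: $-16042$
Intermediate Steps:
$n = 2966$ ($n = -14321 + 17287 = 2966$)
$r = -19008$
$n + r = 2966 - 19008 = -16042$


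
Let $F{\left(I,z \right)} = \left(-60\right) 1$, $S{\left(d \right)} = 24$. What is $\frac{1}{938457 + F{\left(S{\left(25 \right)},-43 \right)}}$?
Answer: $\frac{1}{938397} \approx 1.0656 \cdot 10^{-6}$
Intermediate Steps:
$F{\left(I,z \right)} = -60$
$\frac{1}{938457 + F{\left(S{\left(25 \right)},-43 \right)}} = \frac{1}{938457 - 60} = \frac{1}{938397}$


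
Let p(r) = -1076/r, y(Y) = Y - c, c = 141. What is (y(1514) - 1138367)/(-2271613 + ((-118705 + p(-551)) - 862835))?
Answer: 208827898/597495409 ≈ 0.34951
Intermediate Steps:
y(Y) = -141 + Y (y(Y) = Y - 1*141 = Y - 141 = -141 + Y)
(y(1514) - 1138367)/(-2271613 + ((-118705 + p(-551)) - 862835)) = ((-141 + 1514) - 1138367)/(-2271613 + ((-118705 - 1076/(-551)) - 862835)) = (1373 - 1138367)/(-2271613 + ((-118705 - 1076*(-1/551)) - 862835)) = -1136994/(-2271613 + ((-118705 + 1076/551) - 862835)) = -1136994/(-2271613 + (-65405379/551 - 862835)) = -1136994/(-2271613 - 540827464/551) = -1136994/(-1792486227/551) = -1136994*(-551/1792486227) = 208827898/597495409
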